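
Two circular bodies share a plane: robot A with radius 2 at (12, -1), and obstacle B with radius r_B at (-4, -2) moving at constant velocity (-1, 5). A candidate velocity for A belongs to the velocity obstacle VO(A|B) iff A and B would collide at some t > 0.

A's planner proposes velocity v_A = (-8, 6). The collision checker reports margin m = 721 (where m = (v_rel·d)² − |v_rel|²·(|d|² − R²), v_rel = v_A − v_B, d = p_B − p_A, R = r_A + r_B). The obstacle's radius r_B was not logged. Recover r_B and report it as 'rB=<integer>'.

m = 721
d = (-16, -1);  v_rel = (-7, 1),  |v_rel|² = 50
v_rel×d = (-7)·(-1) − (1)·(-16) = 23
since m = R²·50 − 23²:  R² = (529 + 721) / 50 = 25
R = √25 = 5  ⇒  r_B = 5 − 2 = 3

rB=3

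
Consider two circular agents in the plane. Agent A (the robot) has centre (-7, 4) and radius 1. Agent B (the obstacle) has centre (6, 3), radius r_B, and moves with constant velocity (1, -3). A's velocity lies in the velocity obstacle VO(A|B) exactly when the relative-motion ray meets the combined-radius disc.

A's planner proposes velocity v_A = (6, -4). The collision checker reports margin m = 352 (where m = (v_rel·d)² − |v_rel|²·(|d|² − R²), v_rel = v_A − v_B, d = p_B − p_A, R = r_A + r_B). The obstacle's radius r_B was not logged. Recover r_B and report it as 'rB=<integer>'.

m = 352
d = (13, -1);  v_rel = (5, -1),  |v_rel|² = 26
v_rel×d = (5)·(-1) − (-1)·(13) = 8
since m = R²·26 − 8²:  R² = (64 + 352) / 26 = 16
R = √16 = 4  ⇒  r_B = 4 − 1 = 3

rB=3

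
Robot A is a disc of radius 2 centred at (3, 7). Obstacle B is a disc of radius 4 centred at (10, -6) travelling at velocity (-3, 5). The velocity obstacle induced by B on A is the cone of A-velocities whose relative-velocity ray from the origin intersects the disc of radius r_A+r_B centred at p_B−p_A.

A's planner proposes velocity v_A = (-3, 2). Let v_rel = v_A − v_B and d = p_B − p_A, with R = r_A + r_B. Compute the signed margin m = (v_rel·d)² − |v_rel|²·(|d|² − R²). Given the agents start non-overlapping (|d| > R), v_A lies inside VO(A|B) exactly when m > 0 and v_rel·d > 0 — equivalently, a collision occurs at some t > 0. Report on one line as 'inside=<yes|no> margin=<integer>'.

d = (7, -13),  |d|² = 218;  R = 2+4 = 6,  c = 218−6² = 182
v_rel = (0, -3),  |v_rel|² = 9;  v_rel·d = (0)·(7) + (-3)·(-13) = 39
9·t² − 78·t + 182 = 0  ⇒  m = 39² − 9·182 = -117
m = -117 < 0,  v_rel·d = 39 > 0  ⇒  outside

inside=no margin=-117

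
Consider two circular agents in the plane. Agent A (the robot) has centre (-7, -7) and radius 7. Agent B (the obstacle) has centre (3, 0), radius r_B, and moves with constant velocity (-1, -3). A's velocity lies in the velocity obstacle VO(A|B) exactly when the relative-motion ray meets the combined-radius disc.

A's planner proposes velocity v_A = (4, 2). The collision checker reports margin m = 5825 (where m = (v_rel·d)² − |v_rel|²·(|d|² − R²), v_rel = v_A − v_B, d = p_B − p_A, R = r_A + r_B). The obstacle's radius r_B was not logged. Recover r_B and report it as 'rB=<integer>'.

m = 5825
d = (10, 7);  v_rel = (5, 5),  |v_rel|² = 50
v_rel×d = (5)·(7) − (5)·(10) = -15
since m = R²·50 − (-15)²:  R² = (225 + 5825) / 50 = 121
R = √121 = 11  ⇒  r_B = 11 − 7 = 4

rB=4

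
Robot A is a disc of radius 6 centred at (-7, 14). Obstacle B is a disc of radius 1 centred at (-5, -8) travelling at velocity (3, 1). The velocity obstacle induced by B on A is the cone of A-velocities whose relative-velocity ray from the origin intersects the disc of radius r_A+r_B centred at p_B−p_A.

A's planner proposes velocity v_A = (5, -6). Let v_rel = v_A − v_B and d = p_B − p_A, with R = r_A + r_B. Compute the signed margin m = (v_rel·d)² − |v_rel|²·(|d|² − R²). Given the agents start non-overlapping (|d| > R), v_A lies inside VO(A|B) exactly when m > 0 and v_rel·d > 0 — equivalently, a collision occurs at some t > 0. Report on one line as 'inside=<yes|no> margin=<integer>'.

d = (2, -22),  |d|² = 488;  R = 6+1 = 7,  c = 488−7² = 439
v_rel = (2, -7),  |v_rel|² = 53;  v_rel·d = (2)·(2) + (-7)·(-22) = 158
53·t² − 316·t + 439 = 0  ⇒  m = 158² − 53·439 = 1697
m = 1697 > 0,  v_rel·d = 158 > 0  ⇒  inside

inside=yes margin=1697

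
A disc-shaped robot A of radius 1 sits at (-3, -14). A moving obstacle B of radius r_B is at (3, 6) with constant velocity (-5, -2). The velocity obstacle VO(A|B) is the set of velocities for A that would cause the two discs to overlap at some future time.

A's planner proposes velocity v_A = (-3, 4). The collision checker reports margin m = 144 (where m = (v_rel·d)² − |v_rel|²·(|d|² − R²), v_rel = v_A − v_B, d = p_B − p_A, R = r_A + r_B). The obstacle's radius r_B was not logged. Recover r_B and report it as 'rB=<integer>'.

m = 144
d = (6, 20);  v_rel = (2, 6),  |v_rel|² = 40
v_rel×d = (2)·(20) − (6)·(6) = 4
since m = R²·40 − 4²:  R² = (16 + 144) / 40 = 4
R = √4 = 2  ⇒  r_B = 2 − 1 = 1

rB=1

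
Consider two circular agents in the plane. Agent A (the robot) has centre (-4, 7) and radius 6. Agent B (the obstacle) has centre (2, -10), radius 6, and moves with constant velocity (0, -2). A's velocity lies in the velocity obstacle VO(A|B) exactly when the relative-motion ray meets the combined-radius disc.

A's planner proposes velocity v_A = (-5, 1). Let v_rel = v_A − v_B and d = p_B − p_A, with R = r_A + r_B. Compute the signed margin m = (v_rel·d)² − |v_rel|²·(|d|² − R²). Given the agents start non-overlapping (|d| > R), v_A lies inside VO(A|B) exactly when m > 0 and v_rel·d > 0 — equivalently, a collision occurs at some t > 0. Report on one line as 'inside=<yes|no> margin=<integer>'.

d = (6, -17),  |d|² = 325;  R = 6+6 = 12,  c = 325−12² = 181
v_rel = (-5, 3),  |v_rel|² = 34;  v_rel·d = (-5)·(6) + (3)·(-17) = -81
34·t² + 162·t + 181 = 0  ⇒  m = (-81)² − 34·181 = 407
m = 407 > 0,  v_rel·d = -81 < 0  ⇒  outside

inside=no margin=407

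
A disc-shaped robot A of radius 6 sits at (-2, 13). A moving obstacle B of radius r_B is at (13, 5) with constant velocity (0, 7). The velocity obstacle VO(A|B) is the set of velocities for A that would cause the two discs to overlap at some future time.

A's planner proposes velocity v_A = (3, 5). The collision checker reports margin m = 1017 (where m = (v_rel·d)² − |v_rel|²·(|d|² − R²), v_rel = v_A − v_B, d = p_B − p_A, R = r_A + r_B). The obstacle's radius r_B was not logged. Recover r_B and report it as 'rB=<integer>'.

m = 1017
d = (15, -8);  v_rel = (3, -2),  |v_rel|² = 13
v_rel×d = (3)·(-8) − (-2)·(15) = 6
since m = R²·13 − 6²:  R² = (36 + 1017) / 13 = 81
R = √81 = 9  ⇒  r_B = 9 − 6 = 3

rB=3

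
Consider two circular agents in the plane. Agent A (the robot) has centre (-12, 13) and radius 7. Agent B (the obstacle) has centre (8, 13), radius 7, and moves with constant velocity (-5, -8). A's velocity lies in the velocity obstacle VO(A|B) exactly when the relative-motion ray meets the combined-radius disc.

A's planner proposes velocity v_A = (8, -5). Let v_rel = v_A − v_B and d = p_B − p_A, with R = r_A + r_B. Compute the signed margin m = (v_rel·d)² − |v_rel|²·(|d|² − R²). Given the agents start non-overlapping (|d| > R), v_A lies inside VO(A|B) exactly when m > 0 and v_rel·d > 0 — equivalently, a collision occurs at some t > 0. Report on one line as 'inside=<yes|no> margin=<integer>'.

d = (20, 0),  |d|² = 400;  R = 7+7 = 14,  c = 400−14² = 204
v_rel = (13, 3),  |v_rel|² = 178;  v_rel·d = (13)·(20) + (3)·(0) = 260
178·t² − 520·t + 204 = 0  ⇒  m = 260² − 178·204 = 31288
m = 31288 > 0,  v_rel·d = 260 > 0  ⇒  inside

inside=yes margin=31288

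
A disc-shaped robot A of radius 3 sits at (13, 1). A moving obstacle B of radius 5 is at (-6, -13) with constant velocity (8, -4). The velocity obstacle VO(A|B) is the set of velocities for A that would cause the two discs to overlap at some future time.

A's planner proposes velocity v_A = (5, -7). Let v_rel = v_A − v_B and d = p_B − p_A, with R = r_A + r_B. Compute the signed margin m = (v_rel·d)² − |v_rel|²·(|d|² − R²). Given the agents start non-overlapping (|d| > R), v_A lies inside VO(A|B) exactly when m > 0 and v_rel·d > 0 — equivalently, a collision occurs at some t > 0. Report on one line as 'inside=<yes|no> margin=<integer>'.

d = (-19, -14),  |d|² = 557;  R = 3+5 = 8,  c = 557−8² = 493
v_rel = (-3, -3),  |v_rel|² = 18;  v_rel·d = (-3)·(-19) + (-3)·(-14) = 99
18·t² − 198·t + 493 = 0  ⇒  m = 99² − 18·493 = 927
m = 927 > 0,  v_rel·d = 99 > 0  ⇒  inside

inside=yes margin=927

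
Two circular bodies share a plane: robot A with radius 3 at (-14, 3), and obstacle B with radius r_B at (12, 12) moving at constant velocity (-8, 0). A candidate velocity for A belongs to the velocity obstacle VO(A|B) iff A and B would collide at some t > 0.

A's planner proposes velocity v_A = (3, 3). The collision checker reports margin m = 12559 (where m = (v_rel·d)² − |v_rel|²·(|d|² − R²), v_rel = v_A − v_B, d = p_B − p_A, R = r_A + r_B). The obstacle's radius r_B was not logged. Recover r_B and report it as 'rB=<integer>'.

m = 12559
d = (26, 9);  v_rel = (11, 3),  |v_rel|² = 130
v_rel×d = (11)·(9) − (3)·(26) = 21
since m = R²·130 − 21²:  R² = (441 + 12559) / 130 = 100
R = √100 = 10  ⇒  r_B = 10 − 3 = 7

rB=7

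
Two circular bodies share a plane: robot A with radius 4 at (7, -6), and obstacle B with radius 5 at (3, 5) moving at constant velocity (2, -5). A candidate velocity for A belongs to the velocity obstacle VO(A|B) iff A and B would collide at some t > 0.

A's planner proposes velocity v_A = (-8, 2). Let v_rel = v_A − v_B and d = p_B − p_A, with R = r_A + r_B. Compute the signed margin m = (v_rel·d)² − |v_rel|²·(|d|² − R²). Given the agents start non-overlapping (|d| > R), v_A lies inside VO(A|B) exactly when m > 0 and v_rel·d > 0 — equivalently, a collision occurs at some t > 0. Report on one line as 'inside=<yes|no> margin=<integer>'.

d = (-4, 11),  |d|² = 137;  R = 4+5 = 9,  c = 137−9² = 56
v_rel = (-10, 7),  |v_rel|² = 149;  v_rel·d = (-10)·(-4) + (7)·(11) = 117
149·t² − 234·t + 56 = 0  ⇒  m = 117² − 149·56 = 5345
m = 5345 > 0,  v_rel·d = 117 > 0  ⇒  inside

inside=yes margin=5345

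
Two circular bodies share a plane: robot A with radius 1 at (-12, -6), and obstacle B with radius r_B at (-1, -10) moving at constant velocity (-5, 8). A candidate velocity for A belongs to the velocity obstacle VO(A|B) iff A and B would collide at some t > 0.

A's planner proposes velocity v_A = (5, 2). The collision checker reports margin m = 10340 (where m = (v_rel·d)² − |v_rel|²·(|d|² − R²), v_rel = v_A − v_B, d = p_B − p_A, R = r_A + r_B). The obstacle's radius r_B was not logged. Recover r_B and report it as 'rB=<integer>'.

m = 10340
d = (11, -4);  v_rel = (10, -6),  |v_rel|² = 136
v_rel×d = (10)·(-4) − (-6)·(11) = 26
since m = R²·136 − 26²:  R² = (676 + 10340) / 136 = 81
R = √81 = 9  ⇒  r_B = 9 − 1 = 8

rB=8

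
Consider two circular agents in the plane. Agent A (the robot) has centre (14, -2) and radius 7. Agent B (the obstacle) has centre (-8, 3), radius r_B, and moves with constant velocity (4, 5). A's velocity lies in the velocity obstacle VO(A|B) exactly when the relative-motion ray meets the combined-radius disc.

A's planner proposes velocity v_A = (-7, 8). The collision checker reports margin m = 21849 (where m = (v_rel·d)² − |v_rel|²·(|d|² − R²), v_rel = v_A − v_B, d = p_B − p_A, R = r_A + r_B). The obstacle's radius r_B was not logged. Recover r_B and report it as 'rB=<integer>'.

m = 21849
d = (-22, 5);  v_rel = (-11, 3),  |v_rel|² = 130
v_rel×d = (-11)·(5) − (3)·(-22) = 11
since m = R²·130 − 11²:  R² = (121 + 21849) / 130 = 169
R = √169 = 13  ⇒  r_B = 13 − 7 = 6

rB=6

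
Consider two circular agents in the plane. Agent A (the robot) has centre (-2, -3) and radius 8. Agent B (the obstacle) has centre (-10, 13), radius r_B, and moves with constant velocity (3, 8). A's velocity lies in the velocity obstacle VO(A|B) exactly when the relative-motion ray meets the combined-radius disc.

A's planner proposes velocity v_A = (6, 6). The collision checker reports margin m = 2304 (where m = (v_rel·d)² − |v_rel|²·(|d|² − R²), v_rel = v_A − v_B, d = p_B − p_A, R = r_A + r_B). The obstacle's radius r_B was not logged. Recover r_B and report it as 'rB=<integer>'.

m = 2304
d = (-8, 16);  v_rel = (3, -2),  |v_rel|² = 13
v_rel×d = (3)·(16) − (-2)·(-8) = 32
since m = R²·13 − 32²:  R² = (1024 + 2304) / 13 = 256
R = √256 = 16  ⇒  r_B = 16 − 8 = 8

rB=8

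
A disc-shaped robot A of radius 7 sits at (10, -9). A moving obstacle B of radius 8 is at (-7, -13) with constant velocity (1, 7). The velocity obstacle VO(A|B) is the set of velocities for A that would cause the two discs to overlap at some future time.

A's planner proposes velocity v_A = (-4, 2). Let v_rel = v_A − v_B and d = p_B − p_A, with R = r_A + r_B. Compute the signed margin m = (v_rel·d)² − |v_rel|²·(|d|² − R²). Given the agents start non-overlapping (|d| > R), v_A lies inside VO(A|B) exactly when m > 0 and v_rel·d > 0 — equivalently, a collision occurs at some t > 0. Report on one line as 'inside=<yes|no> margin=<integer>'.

d = (-17, -4),  |d|² = 305;  R = 7+8 = 15,  c = 305−15² = 80
v_rel = (-5, -5),  |v_rel|² = 50;  v_rel·d = (-5)·(-17) + (-5)·(-4) = 105
50·t² − 210·t + 80 = 0  ⇒  m = 105² − 50·80 = 7025
m = 7025 > 0,  v_rel·d = 105 > 0  ⇒  inside

inside=yes margin=7025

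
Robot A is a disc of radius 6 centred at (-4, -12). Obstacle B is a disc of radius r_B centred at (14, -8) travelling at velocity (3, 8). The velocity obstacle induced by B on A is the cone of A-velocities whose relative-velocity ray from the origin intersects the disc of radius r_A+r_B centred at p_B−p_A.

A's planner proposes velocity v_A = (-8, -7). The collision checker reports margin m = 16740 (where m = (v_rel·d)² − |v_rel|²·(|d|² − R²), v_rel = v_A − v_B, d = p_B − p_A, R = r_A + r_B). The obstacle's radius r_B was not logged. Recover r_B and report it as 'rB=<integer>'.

m = 16740
d = (18, 4);  v_rel = (-11, -15),  |v_rel|² = 346
v_rel×d = (-11)·(4) − (-15)·(18) = 226
since m = R²·346 − 226²:  R² = (51076 + 16740) / 346 = 196
R = √196 = 14  ⇒  r_B = 14 − 6 = 8

rB=8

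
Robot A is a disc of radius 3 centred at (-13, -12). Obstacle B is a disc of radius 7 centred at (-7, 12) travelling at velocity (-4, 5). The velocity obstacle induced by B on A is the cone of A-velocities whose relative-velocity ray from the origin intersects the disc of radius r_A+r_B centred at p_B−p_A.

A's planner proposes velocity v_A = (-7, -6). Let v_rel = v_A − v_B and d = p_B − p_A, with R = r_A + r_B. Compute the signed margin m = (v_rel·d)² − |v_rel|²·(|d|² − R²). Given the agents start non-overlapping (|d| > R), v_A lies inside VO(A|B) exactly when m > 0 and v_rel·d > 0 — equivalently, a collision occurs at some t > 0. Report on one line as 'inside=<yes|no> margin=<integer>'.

d = (6, 24),  |d|² = 612;  R = 3+7 = 10,  c = 612−10² = 512
v_rel = (-3, -11),  |v_rel|² = 130;  v_rel·d = (-3)·(6) + (-11)·(24) = -282
130·t² + 564·t + 512 = 0  ⇒  m = (-282)² − 130·512 = 12964
m = 12964 > 0,  v_rel·d = -282 < 0  ⇒  outside

inside=no margin=12964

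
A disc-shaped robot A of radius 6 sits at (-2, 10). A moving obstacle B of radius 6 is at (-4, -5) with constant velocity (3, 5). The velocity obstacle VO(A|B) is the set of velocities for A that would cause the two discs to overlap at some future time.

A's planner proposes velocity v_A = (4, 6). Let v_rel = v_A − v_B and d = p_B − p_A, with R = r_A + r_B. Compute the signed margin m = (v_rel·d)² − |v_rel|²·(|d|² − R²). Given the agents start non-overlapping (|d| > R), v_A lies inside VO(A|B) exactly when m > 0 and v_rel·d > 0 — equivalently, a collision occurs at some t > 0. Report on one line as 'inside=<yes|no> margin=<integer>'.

d = (-2, -15),  |d|² = 229;  R = 6+6 = 12,  c = 229−12² = 85
v_rel = (1, 1),  |v_rel|² = 2;  v_rel·d = (1)·(-2) + (1)·(-15) = -17
2·t² + 34·t + 85 = 0  ⇒  m = (-17)² − 2·85 = 119
m = 119 > 0,  v_rel·d = -17 < 0  ⇒  outside

inside=no margin=119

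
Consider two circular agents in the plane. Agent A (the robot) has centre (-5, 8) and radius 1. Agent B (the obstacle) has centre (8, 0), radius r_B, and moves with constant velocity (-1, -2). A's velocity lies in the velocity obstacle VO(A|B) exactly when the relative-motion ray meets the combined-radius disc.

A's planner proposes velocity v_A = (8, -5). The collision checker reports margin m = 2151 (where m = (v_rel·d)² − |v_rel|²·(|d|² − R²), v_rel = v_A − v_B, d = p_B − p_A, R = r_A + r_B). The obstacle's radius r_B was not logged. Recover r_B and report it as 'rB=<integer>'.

m = 2151
d = (13, -8);  v_rel = (9, -3),  |v_rel|² = 90
v_rel×d = (9)·(-8) − (-3)·(13) = -33
since m = R²·90 − (-33)²:  R² = (1089 + 2151) / 90 = 36
R = √36 = 6  ⇒  r_B = 6 − 1 = 5

rB=5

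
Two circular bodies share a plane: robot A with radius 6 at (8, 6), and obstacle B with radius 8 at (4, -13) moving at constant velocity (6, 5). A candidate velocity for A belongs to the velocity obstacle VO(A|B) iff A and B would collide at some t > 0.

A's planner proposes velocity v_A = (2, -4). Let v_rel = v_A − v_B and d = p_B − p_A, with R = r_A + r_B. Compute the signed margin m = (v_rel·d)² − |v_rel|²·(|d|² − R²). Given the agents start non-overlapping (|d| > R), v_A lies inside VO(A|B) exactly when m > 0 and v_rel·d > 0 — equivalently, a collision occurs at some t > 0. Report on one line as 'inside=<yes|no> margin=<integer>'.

d = (-4, -19),  |d|² = 377;  R = 6+8 = 14,  c = 377−14² = 181
v_rel = (-4, -9),  |v_rel|² = 97;  v_rel·d = (-4)·(-4) + (-9)·(-19) = 187
97·t² − 374·t + 181 = 0  ⇒  m = 187² − 97·181 = 17412
m = 17412 > 0,  v_rel·d = 187 > 0  ⇒  inside

inside=yes margin=17412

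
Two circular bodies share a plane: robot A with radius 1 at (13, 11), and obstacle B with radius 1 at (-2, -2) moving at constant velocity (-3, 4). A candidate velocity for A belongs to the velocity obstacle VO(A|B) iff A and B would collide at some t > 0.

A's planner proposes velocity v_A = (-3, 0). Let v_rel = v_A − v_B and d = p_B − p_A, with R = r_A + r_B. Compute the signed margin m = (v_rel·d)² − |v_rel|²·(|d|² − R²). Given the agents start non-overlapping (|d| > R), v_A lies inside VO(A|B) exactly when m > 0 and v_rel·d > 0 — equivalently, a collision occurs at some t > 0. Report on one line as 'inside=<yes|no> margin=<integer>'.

d = (-15, -13),  |d|² = 394;  R = 1+1 = 2,  c = 394−2² = 390
v_rel = (0, -4),  |v_rel|² = 16;  v_rel·d = (0)·(-15) + (-4)·(-13) = 52
16·t² − 104·t + 390 = 0  ⇒  m = 52² − 16·390 = -3536
m = -3536 < 0,  v_rel·d = 52 > 0  ⇒  outside

inside=no margin=-3536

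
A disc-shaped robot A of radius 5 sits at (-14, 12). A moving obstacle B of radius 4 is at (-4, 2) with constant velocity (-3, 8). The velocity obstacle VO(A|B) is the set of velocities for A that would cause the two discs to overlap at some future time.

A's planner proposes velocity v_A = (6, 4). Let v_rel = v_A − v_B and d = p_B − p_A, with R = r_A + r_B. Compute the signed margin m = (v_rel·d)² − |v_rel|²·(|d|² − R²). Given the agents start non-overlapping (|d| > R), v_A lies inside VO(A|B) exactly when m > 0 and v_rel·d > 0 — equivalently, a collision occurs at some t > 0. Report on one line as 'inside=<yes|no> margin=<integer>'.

d = (10, -10),  |d|² = 200;  R = 5+4 = 9,  c = 200−9² = 119
v_rel = (9, -4),  |v_rel|² = 97;  v_rel·d = (9)·(10) + (-4)·(-10) = 130
97·t² − 260·t + 119 = 0  ⇒  m = 130² − 97·119 = 5357
m = 5357 > 0,  v_rel·d = 130 > 0  ⇒  inside

inside=yes margin=5357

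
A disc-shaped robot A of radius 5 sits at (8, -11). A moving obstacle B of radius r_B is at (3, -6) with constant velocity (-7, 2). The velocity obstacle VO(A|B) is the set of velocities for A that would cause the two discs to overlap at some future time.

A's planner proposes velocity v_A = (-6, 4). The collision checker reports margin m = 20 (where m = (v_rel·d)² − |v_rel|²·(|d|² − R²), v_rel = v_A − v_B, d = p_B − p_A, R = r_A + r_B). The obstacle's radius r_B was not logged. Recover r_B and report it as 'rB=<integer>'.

m = 20
d = (-5, 5);  v_rel = (1, 2),  |v_rel|² = 5
v_rel×d = (1)·(5) − (2)·(-5) = 15
since m = R²·5 − 15²:  R² = (225 + 20) / 5 = 49
R = √49 = 7  ⇒  r_B = 7 − 5 = 2

rB=2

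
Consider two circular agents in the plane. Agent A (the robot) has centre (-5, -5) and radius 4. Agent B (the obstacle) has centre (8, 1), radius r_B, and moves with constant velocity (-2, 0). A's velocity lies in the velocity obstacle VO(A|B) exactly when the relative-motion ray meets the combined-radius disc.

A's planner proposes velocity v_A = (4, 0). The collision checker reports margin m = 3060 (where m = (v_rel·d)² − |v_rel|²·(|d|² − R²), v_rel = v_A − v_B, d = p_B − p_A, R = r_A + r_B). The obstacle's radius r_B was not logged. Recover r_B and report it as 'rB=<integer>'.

m = 3060
d = (13, 6);  v_rel = (6, 0),  |v_rel|² = 36
v_rel×d = (6)·(6) − (0)·(13) = 36
since m = R²·36 − 36²:  R² = (1296 + 3060) / 36 = 121
R = √121 = 11  ⇒  r_B = 11 − 4 = 7

rB=7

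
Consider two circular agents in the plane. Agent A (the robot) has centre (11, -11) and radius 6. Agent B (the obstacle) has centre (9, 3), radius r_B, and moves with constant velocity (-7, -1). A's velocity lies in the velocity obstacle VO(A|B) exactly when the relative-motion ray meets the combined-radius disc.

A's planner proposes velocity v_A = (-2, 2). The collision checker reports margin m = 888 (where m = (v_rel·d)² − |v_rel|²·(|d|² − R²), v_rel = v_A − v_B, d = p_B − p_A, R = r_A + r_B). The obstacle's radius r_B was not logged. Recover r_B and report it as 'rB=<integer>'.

m = 888
d = (-2, 14);  v_rel = (5, 3),  |v_rel|² = 34
v_rel×d = (5)·(14) − (3)·(-2) = 76
since m = R²·34 − 76²:  R² = (5776 + 888) / 34 = 196
R = √196 = 14  ⇒  r_B = 14 − 6 = 8

rB=8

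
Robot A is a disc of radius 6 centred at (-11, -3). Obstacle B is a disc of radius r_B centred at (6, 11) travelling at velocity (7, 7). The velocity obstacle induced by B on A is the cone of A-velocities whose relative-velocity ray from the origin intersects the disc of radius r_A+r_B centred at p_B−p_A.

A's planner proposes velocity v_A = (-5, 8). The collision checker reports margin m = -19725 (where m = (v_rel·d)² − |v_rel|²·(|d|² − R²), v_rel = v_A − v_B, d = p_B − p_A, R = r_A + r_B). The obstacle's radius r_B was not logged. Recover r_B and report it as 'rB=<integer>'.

m = -19725
d = (17, 14);  v_rel = (-12, 1),  |v_rel|² = 145
v_rel×d = (-12)·(14) − (1)·(17) = -185
since m = R²·145 − (-185)²:  R² = (34225 + -19725) / 145 = 100
R = √100 = 10  ⇒  r_B = 10 − 6 = 4

rB=4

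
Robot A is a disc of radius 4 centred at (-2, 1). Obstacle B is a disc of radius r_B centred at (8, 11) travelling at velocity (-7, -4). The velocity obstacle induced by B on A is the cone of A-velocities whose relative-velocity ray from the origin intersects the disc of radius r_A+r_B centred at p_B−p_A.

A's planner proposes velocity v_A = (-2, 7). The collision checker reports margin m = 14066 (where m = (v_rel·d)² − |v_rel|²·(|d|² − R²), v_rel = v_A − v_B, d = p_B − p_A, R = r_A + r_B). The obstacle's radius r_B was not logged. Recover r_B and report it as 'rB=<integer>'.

m = 14066
d = (10, 10);  v_rel = (5, 11),  |v_rel|² = 146
v_rel×d = (5)·(10) − (11)·(10) = -60
since m = R²·146 − (-60)²:  R² = (3600 + 14066) / 146 = 121
R = √121 = 11  ⇒  r_B = 11 − 4 = 7

rB=7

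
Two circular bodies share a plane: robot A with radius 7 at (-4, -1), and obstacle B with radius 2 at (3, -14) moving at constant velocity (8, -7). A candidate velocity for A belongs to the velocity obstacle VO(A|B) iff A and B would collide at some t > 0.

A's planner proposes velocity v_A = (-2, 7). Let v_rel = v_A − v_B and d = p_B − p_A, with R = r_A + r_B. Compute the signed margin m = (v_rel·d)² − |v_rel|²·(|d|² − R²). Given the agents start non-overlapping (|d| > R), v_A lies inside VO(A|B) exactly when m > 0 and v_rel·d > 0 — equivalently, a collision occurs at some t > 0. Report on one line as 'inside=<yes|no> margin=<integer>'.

d = (7, -13),  |d|² = 218;  R = 7+2 = 9,  c = 218−9² = 137
v_rel = (-10, 14),  |v_rel|² = 296;  v_rel·d = (-10)·(7) + (14)·(-13) = -252
296·t² + 504·t + 137 = 0  ⇒  m = (-252)² − 296·137 = 22952
m = 22952 > 0,  v_rel·d = -252 < 0  ⇒  outside

inside=no margin=22952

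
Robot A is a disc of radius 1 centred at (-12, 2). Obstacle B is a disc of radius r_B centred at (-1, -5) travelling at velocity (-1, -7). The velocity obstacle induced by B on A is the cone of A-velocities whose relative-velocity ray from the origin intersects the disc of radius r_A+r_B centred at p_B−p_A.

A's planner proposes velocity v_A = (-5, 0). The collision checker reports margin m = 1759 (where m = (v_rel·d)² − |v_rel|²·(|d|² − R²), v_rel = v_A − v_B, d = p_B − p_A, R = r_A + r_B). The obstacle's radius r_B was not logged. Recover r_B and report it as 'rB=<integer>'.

m = 1759
d = (11, -7);  v_rel = (-4, 7),  |v_rel|² = 65
v_rel×d = (-4)·(-7) − (7)·(11) = -49
since m = R²·65 − (-49)²:  R² = (2401 + 1759) / 65 = 64
R = √64 = 8  ⇒  r_B = 8 − 1 = 7

rB=7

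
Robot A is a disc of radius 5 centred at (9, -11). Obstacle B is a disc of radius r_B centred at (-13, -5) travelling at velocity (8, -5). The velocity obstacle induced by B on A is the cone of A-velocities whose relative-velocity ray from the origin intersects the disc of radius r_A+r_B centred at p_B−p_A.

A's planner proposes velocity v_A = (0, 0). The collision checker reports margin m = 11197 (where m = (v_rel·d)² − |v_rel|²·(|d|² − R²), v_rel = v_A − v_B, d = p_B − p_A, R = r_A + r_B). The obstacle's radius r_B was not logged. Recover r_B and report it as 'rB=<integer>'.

m = 11197
d = (-22, 6);  v_rel = (-8, 5),  |v_rel|² = 89
v_rel×d = (-8)·(6) − (5)·(-22) = 62
since m = R²·89 − 62²:  R² = (3844 + 11197) / 89 = 169
R = √169 = 13  ⇒  r_B = 13 − 5 = 8

rB=8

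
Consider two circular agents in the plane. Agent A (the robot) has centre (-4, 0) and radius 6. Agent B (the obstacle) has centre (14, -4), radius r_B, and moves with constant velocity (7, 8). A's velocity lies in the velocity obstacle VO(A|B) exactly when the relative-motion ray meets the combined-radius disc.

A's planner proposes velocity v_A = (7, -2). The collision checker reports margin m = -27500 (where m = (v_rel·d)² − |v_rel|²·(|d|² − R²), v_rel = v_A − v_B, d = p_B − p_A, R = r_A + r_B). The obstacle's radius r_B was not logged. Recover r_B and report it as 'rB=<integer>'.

m = -27500
d = (18, -4);  v_rel = (0, -10),  |v_rel|² = 100
v_rel×d = (0)·(-4) − (-10)·(18) = 180
since m = R²·100 − 180²:  R² = (32400 + -27500) / 100 = 49
R = √49 = 7  ⇒  r_B = 7 − 6 = 1

rB=1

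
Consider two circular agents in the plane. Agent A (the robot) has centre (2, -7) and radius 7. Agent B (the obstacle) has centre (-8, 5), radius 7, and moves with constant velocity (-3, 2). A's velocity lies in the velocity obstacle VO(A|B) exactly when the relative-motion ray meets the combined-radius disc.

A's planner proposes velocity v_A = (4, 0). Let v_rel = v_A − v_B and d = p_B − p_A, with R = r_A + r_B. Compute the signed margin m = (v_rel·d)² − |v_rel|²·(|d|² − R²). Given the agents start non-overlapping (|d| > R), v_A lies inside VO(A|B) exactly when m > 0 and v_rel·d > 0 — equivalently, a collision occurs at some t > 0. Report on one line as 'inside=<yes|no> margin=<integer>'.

d = (-10, 12),  |d|² = 244;  R = 7+7 = 14,  c = 244−14² = 48
v_rel = (7, -2),  |v_rel|² = 53;  v_rel·d = (7)·(-10) + (-2)·(12) = -94
53·t² + 188·t + 48 = 0  ⇒  m = (-94)² − 53·48 = 6292
m = 6292 > 0,  v_rel·d = -94 < 0  ⇒  outside

inside=no margin=6292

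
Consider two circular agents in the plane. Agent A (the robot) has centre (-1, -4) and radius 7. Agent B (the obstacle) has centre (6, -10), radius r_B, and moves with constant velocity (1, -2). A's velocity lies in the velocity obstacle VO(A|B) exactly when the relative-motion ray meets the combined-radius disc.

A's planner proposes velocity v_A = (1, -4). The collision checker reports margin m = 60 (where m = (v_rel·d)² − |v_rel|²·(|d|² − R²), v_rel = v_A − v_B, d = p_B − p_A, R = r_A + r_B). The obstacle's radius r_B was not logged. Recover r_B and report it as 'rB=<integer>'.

m = 60
d = (7, -6);  v_rel = (0, -2),  |v_rel|² = 4
v_rel×d = (0)·(-6) − (-2)·(7) = 14
since m = R²·4 − 14²:  R² = (196 + 60) / 4 = 64
R = √64 = 8  ⇒  r_B = 8 − 7 = 1

rB=1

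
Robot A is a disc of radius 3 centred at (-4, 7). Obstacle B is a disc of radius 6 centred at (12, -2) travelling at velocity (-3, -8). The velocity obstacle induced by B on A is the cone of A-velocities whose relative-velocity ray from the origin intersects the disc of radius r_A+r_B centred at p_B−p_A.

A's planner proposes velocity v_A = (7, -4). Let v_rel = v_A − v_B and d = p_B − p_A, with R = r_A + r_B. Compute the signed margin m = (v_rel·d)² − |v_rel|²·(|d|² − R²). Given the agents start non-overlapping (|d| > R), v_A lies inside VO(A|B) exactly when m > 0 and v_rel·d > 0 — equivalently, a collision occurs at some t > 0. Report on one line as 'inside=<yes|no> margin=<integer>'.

d = (16, -9),  |d|² = 337;  R = 3+6 = 9,  c = 337−9² = 256
v_rel = (10, 4),  |v_rel|² = 116;  v_rel·d = (10)·(16) + (4)·(-9) = 124
116·t² − 248·t + 256 = 0  ⇒  m = 124² − 116·256 = -14320
m = -14320 < 0,  v_rel·d = 124 > 0  ⇒  outside

inside=no margin=-14320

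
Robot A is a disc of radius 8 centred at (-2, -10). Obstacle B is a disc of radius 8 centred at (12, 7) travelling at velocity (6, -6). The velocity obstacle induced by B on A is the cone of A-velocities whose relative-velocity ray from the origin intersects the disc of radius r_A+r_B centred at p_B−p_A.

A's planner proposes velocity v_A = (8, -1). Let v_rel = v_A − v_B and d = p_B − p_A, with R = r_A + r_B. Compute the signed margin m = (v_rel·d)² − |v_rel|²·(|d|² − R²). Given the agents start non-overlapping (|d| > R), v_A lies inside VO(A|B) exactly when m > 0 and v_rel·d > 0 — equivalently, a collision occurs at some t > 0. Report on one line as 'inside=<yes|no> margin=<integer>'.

d = (14, 17),  |d|² = 485;  R = 8+8 = 16,  c = 485−16² = 229
v_rel = (2, 5),  |v_rel|² = 29;  v_rel·d = (2)·(14) + (5)·(17) = 113
29·t² − 226·t + 229 = 0  ⇒  m = 113² − 29·229 = 6128
m = 6128 > 0,  v_rel·d = 113 > 0  ⇒  inside

inside=yes margin=6128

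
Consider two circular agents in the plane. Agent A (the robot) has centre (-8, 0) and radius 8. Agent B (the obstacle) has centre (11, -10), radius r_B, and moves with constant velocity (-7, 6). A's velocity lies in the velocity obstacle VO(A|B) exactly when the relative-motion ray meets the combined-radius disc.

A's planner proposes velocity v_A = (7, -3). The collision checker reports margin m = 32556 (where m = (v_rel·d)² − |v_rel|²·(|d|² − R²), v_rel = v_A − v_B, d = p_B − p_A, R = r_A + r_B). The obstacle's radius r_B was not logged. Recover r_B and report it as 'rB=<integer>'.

m = 32556
d = (19, -10);  v_rel = (14, -9),  |v_rel|² = 277
v_rel×d = (14)·(-10) − (-9)·(19) = 31
since m = R²·277 − 31²:  R² = (961 + 32556) / 277 = 121
R = √121 = 11  ⇒  r_B = 11 − 8 = 3

rB=3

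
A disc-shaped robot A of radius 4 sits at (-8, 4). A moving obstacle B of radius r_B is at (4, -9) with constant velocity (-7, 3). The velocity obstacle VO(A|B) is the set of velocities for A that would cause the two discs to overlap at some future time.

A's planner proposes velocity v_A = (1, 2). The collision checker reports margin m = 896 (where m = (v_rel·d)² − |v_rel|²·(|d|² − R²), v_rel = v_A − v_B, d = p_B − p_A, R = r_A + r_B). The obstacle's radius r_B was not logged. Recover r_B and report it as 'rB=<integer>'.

m = 896
d = (12, -13);  v_rel = (8, -1),  |v_rel|² = 65
v_rel×d = (8)·(-13) − (-1)·(12) = -92
since m = R²·65 − (-92)²:  R² = (8464 + 896) / 65 = 144
R = √144 = 12  ⇒  r_B = 12 − 4 = 8

rB=8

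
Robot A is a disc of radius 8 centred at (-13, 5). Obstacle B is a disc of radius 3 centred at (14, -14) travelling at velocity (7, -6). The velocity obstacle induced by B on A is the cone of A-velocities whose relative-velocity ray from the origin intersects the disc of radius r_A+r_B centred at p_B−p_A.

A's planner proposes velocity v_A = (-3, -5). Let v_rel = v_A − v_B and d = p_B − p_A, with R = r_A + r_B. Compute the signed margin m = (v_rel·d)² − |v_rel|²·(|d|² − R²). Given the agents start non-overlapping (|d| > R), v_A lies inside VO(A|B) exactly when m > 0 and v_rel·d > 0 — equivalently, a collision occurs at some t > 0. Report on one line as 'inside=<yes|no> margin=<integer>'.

d = (27, -19),  |d|² = 1090;  R = 8+3 = 11,  c = 1090−11² = 969
v_rel = (-10, 1),  |v_rel|² = 101;  v_rel·d = (-10)·(27) + (1)·(-19) = -289
101·t² + 578·t + 969 = 0  ⇒  m = (-289)² − 101·969 = -14348
m = -14348 < 0,  v_rel·d = -289 < 0  ⇒  outside

inside=no margin=-14348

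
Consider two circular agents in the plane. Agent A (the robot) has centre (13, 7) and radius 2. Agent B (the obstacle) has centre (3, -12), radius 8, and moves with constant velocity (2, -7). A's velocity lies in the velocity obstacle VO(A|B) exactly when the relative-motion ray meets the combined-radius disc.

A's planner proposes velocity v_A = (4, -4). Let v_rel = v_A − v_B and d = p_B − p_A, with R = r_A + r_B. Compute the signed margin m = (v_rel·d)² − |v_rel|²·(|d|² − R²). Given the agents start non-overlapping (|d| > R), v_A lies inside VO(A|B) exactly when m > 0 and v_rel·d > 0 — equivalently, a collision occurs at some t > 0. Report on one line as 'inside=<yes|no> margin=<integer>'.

d = (-10, -19),  |d|² = 461;  R = 2+8 = 10,  c = 461−10² = 361
v_rel = (2, 3),  |v_rel|² = 13;  v_rel·d = (2)·(-10) + (3)·(-19) = -77
13·t² + 154·t + 361 = 0  ⇒  m = (-77)² − 13·361 = 1236
m = 1236 > 0,  v_rel·d = -77 < 0  ⇒  outside

inside=no margin=1236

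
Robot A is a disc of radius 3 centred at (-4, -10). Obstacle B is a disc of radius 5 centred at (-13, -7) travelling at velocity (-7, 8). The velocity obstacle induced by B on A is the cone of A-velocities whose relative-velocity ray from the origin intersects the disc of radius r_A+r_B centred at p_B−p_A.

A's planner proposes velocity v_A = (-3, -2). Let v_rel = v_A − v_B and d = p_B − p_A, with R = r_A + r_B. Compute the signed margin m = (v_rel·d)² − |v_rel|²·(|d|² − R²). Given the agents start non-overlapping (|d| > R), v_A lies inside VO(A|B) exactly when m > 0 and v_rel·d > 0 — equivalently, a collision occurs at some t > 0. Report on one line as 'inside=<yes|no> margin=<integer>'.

d = (-9, 3),  |d|² = 90;  R = 3+5 = 8,  c = 90−8² = 26
v_rel = (4, -10),  |v_rel|² = 116;  v_rel·d = (4)·(-9) + (-10)·(3) = -66
116·t² + 132·t + 26 = 0  ⇒  m = (-66)² − 116·26 = 1340
m = 1340 > 0,  v_rel·d = -66 < 0  ⇒  outside

inside=no margin=1340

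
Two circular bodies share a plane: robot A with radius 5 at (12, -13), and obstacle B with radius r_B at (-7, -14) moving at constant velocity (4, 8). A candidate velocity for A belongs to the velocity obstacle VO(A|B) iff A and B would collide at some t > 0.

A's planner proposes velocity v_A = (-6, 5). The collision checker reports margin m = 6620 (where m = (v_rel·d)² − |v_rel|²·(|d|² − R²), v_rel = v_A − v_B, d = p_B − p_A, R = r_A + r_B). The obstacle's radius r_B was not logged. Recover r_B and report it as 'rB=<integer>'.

m = 6620
d = (-19, -1);  v_rel = (-10, -3),  |v_rel|² = 109
v_rel×d = (-10)·(-1) − (-3)·(-19) = -47
since m = R²·109 − (-47)²:  R² = (2209 + 6620) / 109 = 81
R = √81 = 9  ⇒  r_B = 9 − 5 = 4

rB=4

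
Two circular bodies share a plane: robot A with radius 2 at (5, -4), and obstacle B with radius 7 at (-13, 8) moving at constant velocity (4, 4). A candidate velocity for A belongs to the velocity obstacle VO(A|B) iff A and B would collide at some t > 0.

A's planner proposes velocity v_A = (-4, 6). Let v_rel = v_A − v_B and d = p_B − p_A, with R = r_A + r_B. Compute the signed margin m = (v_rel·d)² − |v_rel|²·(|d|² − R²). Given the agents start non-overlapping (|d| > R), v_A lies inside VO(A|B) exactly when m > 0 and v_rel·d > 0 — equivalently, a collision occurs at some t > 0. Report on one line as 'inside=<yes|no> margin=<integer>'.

d = (-18, 12),  |d|² = 468;  R = 2+7 = 9,  c = 468−9² = 387
v_rel = (-8, 2),  |v_rel|² = 68;  v_rel·d = (-8)·(-18) + (2)·(12) = 168
68·t² − 336·t + 387 = 0  ⇒  m = 168² − 68·387 = 1908
m = 1908 > 0,  v_rel·d = 168 > 0  ⇒  inside

inside=yes margin=1908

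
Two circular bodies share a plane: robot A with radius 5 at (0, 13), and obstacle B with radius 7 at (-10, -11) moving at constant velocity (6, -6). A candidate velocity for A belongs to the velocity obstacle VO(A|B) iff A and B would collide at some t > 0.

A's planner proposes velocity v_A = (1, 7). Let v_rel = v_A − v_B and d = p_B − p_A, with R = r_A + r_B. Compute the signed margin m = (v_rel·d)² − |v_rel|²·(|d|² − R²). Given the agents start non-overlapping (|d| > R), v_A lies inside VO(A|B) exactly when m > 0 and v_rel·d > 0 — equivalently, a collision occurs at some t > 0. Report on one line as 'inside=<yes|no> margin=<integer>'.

d = (-10, -24),  |d|² = 676;  R = 5+7 = 12,  c = 676−12² = 532
v_rel = (-5, 13),  |v_rel|² = 194;  v_rel·d = (-5)·(-10) + (13)·(-24) = -262
194·t² + 524·t + 532 = 0  ⇒  m = (-262)² − 194·532 = -34564
m = -34564 < 0,  v_rel·d = -262 < 0  ⇒  outside

inside=no margin=-34564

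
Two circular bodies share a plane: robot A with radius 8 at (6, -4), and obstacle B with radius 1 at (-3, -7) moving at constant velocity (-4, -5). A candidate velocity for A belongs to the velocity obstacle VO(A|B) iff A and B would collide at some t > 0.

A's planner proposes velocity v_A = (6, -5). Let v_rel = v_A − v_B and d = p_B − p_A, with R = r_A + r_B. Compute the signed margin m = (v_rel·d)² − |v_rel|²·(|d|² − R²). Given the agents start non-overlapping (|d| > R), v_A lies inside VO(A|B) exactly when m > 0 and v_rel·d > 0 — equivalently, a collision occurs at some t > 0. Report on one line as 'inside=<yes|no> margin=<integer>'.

d = (-9, -3),  |d|² = 90;  R = 8+1 = 9,  c = 90−9² = 9
v_rel = (10, 0),  |v_rel|² = 100;  v_rel·d = (10)·(-9) + (0)·(-3) = -90
100·t² + 180·t + 9 = 0  ⇒  m = (-90)² − 100·9 = 7200
m = 7200 > 0,  v_rel·d = -90 < 0  ⇒  outside

inside=no margin=7200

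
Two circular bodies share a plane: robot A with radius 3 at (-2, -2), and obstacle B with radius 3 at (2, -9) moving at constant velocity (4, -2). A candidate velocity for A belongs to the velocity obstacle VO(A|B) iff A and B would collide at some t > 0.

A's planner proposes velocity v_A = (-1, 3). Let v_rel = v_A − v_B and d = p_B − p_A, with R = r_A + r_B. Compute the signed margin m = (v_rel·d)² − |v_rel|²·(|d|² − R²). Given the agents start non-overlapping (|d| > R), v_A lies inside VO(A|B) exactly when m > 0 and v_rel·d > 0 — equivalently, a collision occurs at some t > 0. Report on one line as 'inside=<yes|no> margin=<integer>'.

d = (4, -7),  |d|² = 65;  R = 3+3 = 6,  c = 65−6² = 29
v_rel = (-5, 5),  |v_rel|² = 50;  v_rel·d = (-5)·(4) + (5)·(-7) = -55
50·t² + 110·t + 29 = 0  ⇒  m = (-55)² − 50·29 = 1575
m = 1575 > 0,  v_rel·d = -55 < 0  ⇒  outside

inside=no margin=1575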